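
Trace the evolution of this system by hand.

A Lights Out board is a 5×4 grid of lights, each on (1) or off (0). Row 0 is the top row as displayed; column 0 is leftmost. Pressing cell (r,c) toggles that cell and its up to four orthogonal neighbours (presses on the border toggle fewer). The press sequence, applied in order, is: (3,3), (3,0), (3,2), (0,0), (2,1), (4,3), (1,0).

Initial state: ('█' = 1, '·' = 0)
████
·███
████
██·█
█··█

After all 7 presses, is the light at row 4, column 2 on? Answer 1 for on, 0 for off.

0

k=0  ████
·███
████
██·█
█··█
k=1  ████
·███
███·
███·
█···
k=2  ████
·███
·██·
··█·
····
k=3  ████
·███
·█··
·█·█
··█·
k=4  ··██
████
·█··
·█·█
··█·
k=5  ··██
█·██
█·█·
···█
··█·
k=6  ··██
█·██
█·█·
····
···█
k=7  █·██
·███
··█·
····
···█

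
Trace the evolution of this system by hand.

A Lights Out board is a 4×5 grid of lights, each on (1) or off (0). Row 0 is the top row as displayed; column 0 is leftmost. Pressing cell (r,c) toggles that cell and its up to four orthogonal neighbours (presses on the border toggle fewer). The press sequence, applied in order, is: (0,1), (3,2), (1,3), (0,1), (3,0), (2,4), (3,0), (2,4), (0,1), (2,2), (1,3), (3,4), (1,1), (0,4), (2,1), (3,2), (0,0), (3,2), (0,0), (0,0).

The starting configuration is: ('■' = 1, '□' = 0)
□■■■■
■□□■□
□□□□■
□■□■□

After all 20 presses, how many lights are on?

11

0) □■■■■
■□□■□
□□□□■
□■□■□
1) ■□□■■
■■□■□
□□□□■
□■□■□
2) ■□□■■
■■□■□
□□■□■
□□■□□
3) ■□□□■
■■■□■
□□■■■
□□■□□
4) □■■□■
■□■□■
□□■■■
□□■□□
5) □■■□■
■□■□■
■□■■■
■■■□□
6) □■■□■
■□■□□
■□■□□
■■■□■
7) □■■□■
■□■□□
□□■□□
□□■□■
8) □■■□■
■□■□■
□□■■■
□□■□□
9) ■□□□■
■■■□■
□□■■■
□□■□□
10) ■□□□■
■■□□■
□■□□■
□□□□□
11) ■□□■■
■■■■□
□■□■■
□□□□□
12) ■□□■■
■■■■□
□■□■□
□□□■■
13) ■■□■■
□□□■□
□□□■□
□□□■■
14) ■■□□□
□□□■■
□□□■□
□□□■■
15) ■■□□□
□■□■■
■■■■□
□■□■■
16) ■■□□□
□■□■■
■■□■□
□□■□■
17) □□□□□
■■□■■
■■□■□
□□■□■
18) □□□□□
■■□■■
■■■■□
□■□■■
19) ■■□□□
□■□■■
■■■■□
□■□■■
20) □□□□□
■■□■■
■■■■□
□■□■■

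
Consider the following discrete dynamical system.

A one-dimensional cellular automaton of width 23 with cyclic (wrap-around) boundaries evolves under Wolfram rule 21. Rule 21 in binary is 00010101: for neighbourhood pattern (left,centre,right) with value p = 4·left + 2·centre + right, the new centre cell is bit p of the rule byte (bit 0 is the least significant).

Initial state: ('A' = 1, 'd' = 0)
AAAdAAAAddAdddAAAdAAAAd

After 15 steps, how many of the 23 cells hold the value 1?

4

t=0: AAAdAAAAddAdddAAAdAAAAd
t=1: ddddddddAdAAAdddddddddd
t=2: AAAAAAAdAddddAAAAAAAAAA
t=3: ddddddddAAAAddddddddddd
t=4: AAAAAAAdddddAAAAAAAAAAA
t=5: dddddddAAAAdddddddddddd
t=6: AAAAAAdddddAAAAAAAAAAAA
t=7: ddddddAAAAddddddddddddd
t=8: AAAAAdddddAAAAAAAAAAAAA
t=9: dddddAAAAdddddddddddddd
t=10: AAAAdddddAAAAAAAAAAAAAA
t=11: ddddAAAAddddddddddddddd
t=12: AAAdddddAAAAAAAAAAAAAAA
t=13: dddAAAAdddddddddddddddd
t=14: AAdddddAAAAAAAAAAAAAAAA
t=15: ddAAAAddddddddddddddddd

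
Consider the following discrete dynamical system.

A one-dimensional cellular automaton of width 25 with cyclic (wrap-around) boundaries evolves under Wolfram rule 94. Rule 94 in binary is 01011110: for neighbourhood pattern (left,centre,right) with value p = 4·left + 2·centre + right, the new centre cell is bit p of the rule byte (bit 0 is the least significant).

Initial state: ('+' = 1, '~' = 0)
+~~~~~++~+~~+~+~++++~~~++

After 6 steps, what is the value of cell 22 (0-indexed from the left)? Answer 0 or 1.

k=0  +~~~~~++~+~~+~+~++++~~~++
k=1  ++~~~+++~++++~+~+~~++~++~
k=2  +++~++~+~+~~+~+~+++++~++~
k=3  +~+~++~+~++++~+~+~~~+~++~
k=4  +~+~++~+~+~~+~+~++~++~++~
k=5  +~+~++~+~++++~+~++~++~++~
k=6  +~+~++~+~+~~+~+~++~++~++~

1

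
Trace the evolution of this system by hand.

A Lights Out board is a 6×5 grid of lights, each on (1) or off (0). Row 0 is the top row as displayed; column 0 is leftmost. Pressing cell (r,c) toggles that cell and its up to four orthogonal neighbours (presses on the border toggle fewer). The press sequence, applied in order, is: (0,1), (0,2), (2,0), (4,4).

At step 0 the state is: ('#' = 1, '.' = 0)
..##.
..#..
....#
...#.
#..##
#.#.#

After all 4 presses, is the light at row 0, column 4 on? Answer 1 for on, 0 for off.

gen 0: ..##.
..#..
....#
...#.
#..##
#.#.#
gen 1: ##.#.
.##..
....#
...#.
#..##
#.#.#
gen 2: #.#..
.#...
....#
...#.
#..##
#.#.#
gen 3: #.#..
##...
##..#
#..#.
#..##
#.#.#
gen 4: #.#..
##...
##..#
#..##
#....
#.#..

0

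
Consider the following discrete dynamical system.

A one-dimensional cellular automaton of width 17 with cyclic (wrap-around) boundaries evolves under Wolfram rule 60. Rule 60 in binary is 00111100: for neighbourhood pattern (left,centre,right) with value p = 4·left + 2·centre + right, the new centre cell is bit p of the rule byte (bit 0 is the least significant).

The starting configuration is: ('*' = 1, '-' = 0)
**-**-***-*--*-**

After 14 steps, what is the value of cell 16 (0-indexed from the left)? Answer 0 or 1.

1

0) **-**-***-*--*-**
1) --**-**--***-***-
2) --*-**-*-*--**--*
3) *-***-*****-*-*-*
4) -**--**----******
5) **-*-*-*---*-----
6) *-*******--**----
7) ***------*-*-*---
8) *--*-----******--
9) **-**----*-----*-
10) *-**-*---**----**
11) -**-***--*-*---*-
12) -*-**--*-****--**
13) ****-*-***---*-*-
14) *---****--*--****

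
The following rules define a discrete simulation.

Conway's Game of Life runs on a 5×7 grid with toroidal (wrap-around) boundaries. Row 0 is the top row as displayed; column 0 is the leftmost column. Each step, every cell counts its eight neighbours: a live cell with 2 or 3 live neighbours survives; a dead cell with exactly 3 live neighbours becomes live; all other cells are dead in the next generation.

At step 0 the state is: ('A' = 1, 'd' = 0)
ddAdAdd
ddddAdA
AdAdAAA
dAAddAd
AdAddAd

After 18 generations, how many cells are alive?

11

t=0: ddAdAdd
ddddAdA
AdAdAAA
dAAddAd
AdAddAd
t=1: dAddAdA
AAddAdA
AdAdAdd
ddAdddd
ddAdAAA
t=2: dAAdAdd
ddAdAdA
AdAddAA
ddAdAdA
AAAdAdA
t=3: ddddAdA
ddAdAdA
AdAdAdd
ddAdAdd
ddddAdA
t=4: AdddAdA
AAddAdA
ddAdAdd
dAddAdd
ddddAdd
t=5: dAdAAdA
dAddAdA
ddAdAdd
ddddAAd
AddAAdd
t=6: dAddddA
dAddAdd
ddddAdd
dddddAd
AdAdddA
t=7: dAAddAA
AddddAd
ddddAAd
dddddAA
AAdddAA
t=8: ddAdAdd
AAddddd
ddddAdd
ddddddd
dAAdAdd
t=9: AdAdddd
dAdAddd
ddddddd
dddAddd
dAAdddd
t=10: AddAddd
dAAdddd
ddAdddd
ddAdddd
dAAAddd
t=11: AddAddd
dAAAddd
ddAAddd
ddddddd
dAdAddd
t=12: AddAAdd
dAddAdd
dAdAddd
dddAddd
ddAdddd
t=13: dAAAAdd
AAddAdd
dddAAdd
dddAddd
ddAdAdd
t=14: AdddAAd
AAdddAd
ddAAAdd
ddAdddd
dAddAdd
t=15: AdddAAd
AAAddAd
ddAAAdd
dAAdAdd
dAdAAAd
t=16: Adddddd
AdAddAd
AdddAAd
dAddddd
AAddddA
t=17: ddddddd
AdddAAd
AdddAAd
dAdddAd
dAddddA
t=18: AddddAA
ddddAAd
AAddddd
dAddAAd
Adddddd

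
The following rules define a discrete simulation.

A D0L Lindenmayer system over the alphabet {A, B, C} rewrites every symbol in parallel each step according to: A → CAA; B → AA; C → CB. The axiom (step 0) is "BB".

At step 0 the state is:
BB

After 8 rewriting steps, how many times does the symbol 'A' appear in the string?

1672

gen 0: BB
gen 1: AAAA
gen 2: CAACAACAACAA
gen 3: CBCAACAACBCAACAACBCAACAACBCAACAA
gen 4: CBAACBCAACAACBCAACAACBAACBCAACAACBCAACAACBAACBCAACAACBCAACAACBAACBCAACAACBCAACAA
gen 5: CBAACAACAACBAACBCAACAACBCAACAACBAACBCAACAACBCAACAACBAACAAC…CBCAACAACBAACAACAACBAACBCAACAACBCAACAACBAACBCAACAACBCAACAA  (len 200)
gen 6: CBAACAACAACBCAACAACBCAACAACBAACAACAACBAACBCAACAACBCAACAACB…CBCAACAACBAACAACAACBAACBCAACAACBCAACAACBAACBCAACAACBCAACAA  (len 504)
gen 7: CBAACAACAACBCAACAACBCAACAACBAACBCAACAACBCAACAACBAACBCAACAA…CBCAACAACBAACAACAACBAACBCAACAACBCAACAACBAACBCAACAACBCAACAA  (len 1272)
gen 8: CBAACAACAACBCAACAACBCAACAACBAACBCAACAACBCAACAACBAACBCAACAA…CBCAACAACBAACAACAACBAACBCAACAACBCAACAACBAACBCAACAACBCAACAA  (len 3208)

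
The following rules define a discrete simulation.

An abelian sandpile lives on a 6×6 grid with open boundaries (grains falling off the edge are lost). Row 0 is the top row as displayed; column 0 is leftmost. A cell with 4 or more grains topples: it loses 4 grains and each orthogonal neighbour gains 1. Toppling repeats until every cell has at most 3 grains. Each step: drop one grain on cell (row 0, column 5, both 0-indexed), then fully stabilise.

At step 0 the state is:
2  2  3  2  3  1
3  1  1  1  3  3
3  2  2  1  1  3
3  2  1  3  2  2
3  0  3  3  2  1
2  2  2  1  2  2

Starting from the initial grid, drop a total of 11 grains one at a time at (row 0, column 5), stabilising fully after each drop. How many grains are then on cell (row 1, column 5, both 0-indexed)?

0

step 0: 2  2  3  2  3  1
3  1  1  1  3  3
3  2  2  1  1  3
3  2  1  3  2  2
3  0  3  3  2  1
2  2  2  1  2  2
step 1: 2  2  3  2  3  2
3  1  1  1  3  3
3  2  2  1  1  3
3  2  1  3  2  2
3  0  3  3  2  1
2  2  2  1  2  2
step 2: 2  2  3  2  3  3
3  1  1  1  3  3
3  2  2  1  1  3
3  2  1  3  2  2
3  0  3  3  2  1
2  2  2  1  2  2
step 3: 2  2  3  3  1  2
3  1  1  2  1  2
3  2  2  1  3  0
3  2  1  3  2  3
3  0  3  3  2  1
2  2  2  1  2  2
step 4: 2  2  3  3  1  3
3  1  1  2  1  2
3  2  2  1  3  0
3  2  1  3  2  3
3  0  3  3  2  1
2  2  2  1  2  2
step 5: 2  2  3  3  2  0
3  1  1  2  1  3
3  2  2  1  3  0
3  2  1  3  2  3
3  0  3  3  2  1
2  2  2  1  2  2
step 6: 2  2  3  3  2  1
3  1  1  2  1  3
3  2  2  1  3  0
3  2  1  3  2  3
3  0  3  3  2  1
2  2  2  1  2  2
step 7: 2  2  3  3  2  2
3  1  1  2  1  3
3  2  2  1  3  0
3  2  1  3  2  3
3  0  3  3  2  1
2  2  2  1  2  2
step 8: 2  2  3  3  2  3
3  1  1  2  1  3
3  2  2  1  3  0
3  2  1  3  2  3
3  0  3  3  2  1
2  2  2  1  2  2
step 9: 2  2  3  3  3  1
3  1  1  2  2  0
3  2  2  1  3  1
3  2  1  3  2  3
3  0  3  3  2  1
2  2  2  1  2  2
step 10: 2  2  3  3  3  2
3  1  1  2  2  0
3  2  2  1  3  1
3  2  1  3  2  3
3  0  3  3  2  1
2  2  2  1  2  2
step 11: 2  2  3  3  3  3
3  1  1  2  2  0
3  2  2  1  3  1
3  2  1  3  2  3
3  0  3  3  2  1
2  2  2  1  2  2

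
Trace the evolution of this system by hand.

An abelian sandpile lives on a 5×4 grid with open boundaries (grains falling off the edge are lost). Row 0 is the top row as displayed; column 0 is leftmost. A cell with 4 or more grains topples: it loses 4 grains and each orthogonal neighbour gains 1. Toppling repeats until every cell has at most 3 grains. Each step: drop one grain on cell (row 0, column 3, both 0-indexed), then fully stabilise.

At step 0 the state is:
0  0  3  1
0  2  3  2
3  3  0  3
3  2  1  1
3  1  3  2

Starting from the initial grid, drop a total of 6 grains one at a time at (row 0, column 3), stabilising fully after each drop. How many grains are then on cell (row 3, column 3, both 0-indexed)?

k=0  0  0  3  1
0  2  3  2
3  3  0  3
3  2  1  1
3  1  3  2
k=1  0  0  3  2
0  2  3  2
3  3  0  3
3  2  1  1
3  1  3  2
k=2  0  0  3  3
0  2  3  2
3  3  0  3
3  2  1  1
3  1  3  2
k=3  0  1  1  2
0  3  1  1
3  3  2  0
3  2  1  2
3  1  3  2
k=4  0  1  1  3
0  3  1  1
3  3  2  0
3  2  1  2
3  1  3  2
k=5  0  1  2  0
0  3  1  2
3  3  2  0
3  2  1  2
3  1  3  2
k=6  0  1  2  1
0  3  1  2
3  3  2  0
3  2  1  2
3  1  3  2

2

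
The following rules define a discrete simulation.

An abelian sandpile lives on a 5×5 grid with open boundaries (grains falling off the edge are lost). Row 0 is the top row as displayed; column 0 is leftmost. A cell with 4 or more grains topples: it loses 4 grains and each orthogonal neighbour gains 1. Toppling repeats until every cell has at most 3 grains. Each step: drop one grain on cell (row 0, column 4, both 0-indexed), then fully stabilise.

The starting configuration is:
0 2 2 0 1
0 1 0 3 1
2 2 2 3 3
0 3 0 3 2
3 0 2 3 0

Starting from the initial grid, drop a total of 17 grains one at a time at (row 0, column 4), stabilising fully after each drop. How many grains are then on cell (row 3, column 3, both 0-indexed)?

2

[0] 0 2 2 0 1
0 1 0 3 1
2 2 2 3 3
0 3 0 3 2
3 0 2 3 0
[1] 0 2 2 0 2
0 1 0 3 1
2 2 2 3 3
0 3 0 3 2
3 0 2 3 0
[2] 0 2 2 0 3
0 1 0 3 1
2 2 2 3 3
0 3 0 3 2
3 0 2 3 0
[3] 0 2 2 1 0
0 1 0 3 2
2 2 2 3 3
0 3 0 3 2
3 0 2 3 0
[4] 0 2 2 1 1
0 1 0 3 2
2 2 2 3 3
0 3 0 3 2
3 0 2 3 0
[5] 0 2 2 1 2
0 1 0 3 2
2 2 2 3 3
0 3 0 3 2
3 0 2 3 0
[6] 0 2 2 1 3
0 1 0 3 2
2 2 2 3 3
0 3 0 3 2
3 0 2 3 0
[7] 0 2 2 2 0
0 1 0 3 3
2 2 2 3 3
0 3 0 3 2
3 0 2 3 0
[8] 0 2 2 2 1
0 1 0 3 3
2 2 2 3 3
0 3 0 3 2
3 0 2 3 0
[9] 0 2 2 2 2
0 1 0 3 3
2 2 2 3 3
0 3 0 3 2
3 0 2 3 0
[10] 0 2 2 2 3
0 1 0 3 3
2 2 2 3 3
0 3 0 3 2
3 0 2 3 0
[11] 0 2 3 0 2
0 1 1 2 2
2 2 3 2 2
0 3 1 2 0
3 0 3 0 2
[12] 0 2 3 0 3
0 1 1 2 2
2 2 3 2 2
0 3 1 2 0
3 0 3 0 2
[13] 0 2 3 1 0
0 1 1 2 3
2 2 3 2 2
0 3 1 2 0
3 0 3 0 2
[14] 0 2 3 1 1
0 1 1 2 3
2 2 3 2 2
0 3 1 2 0
3 0 3 0 2
[15] 0 2 3 1 2
0 1 1 2 3
2 2 3 2 2
0 3 1 2 0
3 0 3 0 2
[16] 0 2 3 1 3
0 1 1 2 3
2 2 3 2 2
0 3 1 2 0
3 0 3 0 2
[17] 0 2 3 2 1
0 1 1 3 0
2 2 3 2 3
0 3 1 2 0
3 0 3 0 2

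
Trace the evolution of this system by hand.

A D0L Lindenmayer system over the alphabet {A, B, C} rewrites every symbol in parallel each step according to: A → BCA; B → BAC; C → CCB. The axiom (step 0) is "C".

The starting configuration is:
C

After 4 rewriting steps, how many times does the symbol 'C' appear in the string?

41

step 0: C
step 1: CCB
step 2: CCBCCBBAC
step 3: CCBCCBBACCCBCCBBACBACBCACCB
step 4: CCBCCBBACCCBCCBBACBACBCACCBCCBCCBBACCCBCCBBACBACBCACCBBACBCACCBBACCCBBCACCBCCBBAC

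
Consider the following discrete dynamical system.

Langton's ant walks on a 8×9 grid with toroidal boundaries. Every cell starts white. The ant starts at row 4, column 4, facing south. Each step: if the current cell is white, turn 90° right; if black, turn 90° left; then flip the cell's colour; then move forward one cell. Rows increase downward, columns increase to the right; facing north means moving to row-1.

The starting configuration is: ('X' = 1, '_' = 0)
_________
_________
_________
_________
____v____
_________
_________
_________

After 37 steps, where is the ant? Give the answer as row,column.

[0] _________
_________
_________
_________
____v____
_________
_________
_________
[1] _________
_________
_________
_________
___<X____
_________
_________
_________
[2] _________
_________
_________
___^_____
___XX____
_________
_________
_________
[3] _________
_________
_________
___X>____
___XX____
_________
_________
_________
[4] _________
_________
_________
___XX____
___Xv____
_________
_________
_________
[5] _________
_________
_________
___XX____
___X_>___
_________
_________
_________
[6] _________
_________
_________
___XX____
___X_X___
_____v___
_________
_________
[7] _________
_________
_________
___XX____
___X_X___
____<X___
_________
_________
[8] _________
_________
_________
___XX____
___X^X___
____XX___
_________
_________
[9] _________
_________
_________
___XX____
___XX>___
____XX___
_________
_________
[10] _________
_________
_________
___XX^___
___XX____
____XX___
_________
_________
[11] _________
_________
_________
___XXX>__
___XX____
____XX___
_________
_________
[12] _________
_________
_________
___XXXX__
___XX_v__
____XX___
_________
_________
[13] _________
_________
_________
___XXXX__
___XX<X__
____XX___
_________
_________
[14] _________
_________
_________
___XX^X__
___XXXX__
____XX___
_________
_________
[15] _________
_________
_________
___X<_X__
___XXXX__
____XX___
_________
_________
[16] _________
_________
_________
___X__X__
___XvXX__
____XX___
_________
_________
[17] _________
_________
_________
___X__X__
___X_>X__
____XX___
_________
_________
[18] _________
_________
_________
___X_^X__
___X__X__
____XX___
_________
_________
[19] _________
_________
_________
___X_X>__
___X__X__
____XX___
_________
_________
[20] _________
_________
______^__
___X_X___
___X__X__
____XX___
_________
_________
[21] _________
_________
______X>_
___X_X___
___X__X__
____XX___
_________
_________
[22] _________
_________
______XX_
___X_X_v_
___X__X__
____XX___
_________
_________
[23] _________
_________
______XX_
___X_X<X_
___X__X__
____XX___
_________
_________
[24] _________
_________
______^X_
___X_XXX_
___X__X__
____XX___
_________
_________
[25] _________
_________
_____<_X_
___X_XXX_
___X__X__
____XX___
_________
_________
[26] _________
_____^___
_____X_X_
___X_XXX_
___X__X__
____XX___
_________
_________
[27] _________
_____X>__
_____X_X_
___X_XXX_
___X__X__
____XX___
_________
_________
[28] _________
_____XX__
_____XvX_
___X_XXX_
___X__X__
____XX___
_________
_________
[29] _________
_____XX__
_____<XX_
___X_XXX_
___X__X__
____XX___
_________
_________
[30] _________
_____XX__
______XX_
___X_vXX_
___X__X__
____XX___
_________
_________
[31] _________
_____XX__
______XX_
___X__>X_
___X__X__
____XX___
_________
_________
[32] _________
_____XX__
______^X_
___X___X_
___X__X__
____XX___
_________
_________
[33] _________
_____XX__
_____<_X_
___X___X_
___X__X__
____XX___
_________
_________
[34] _________
_____^X__
_____X_X_
___X___X_
___X__X__
____XX___
_________
_________
[35] _________
____<_X__
_____X_X_
___X___X_
___X__X__
____XX___
_________
_________
[36] ____^____
____X_X__
_____X_X_
___X___X_
___X__X__
____XX___
_________
_________
[37] ____X>___
____X_X__
_____X_X_
___X___X_
___X__X__
____XX___
_________
_________

0,5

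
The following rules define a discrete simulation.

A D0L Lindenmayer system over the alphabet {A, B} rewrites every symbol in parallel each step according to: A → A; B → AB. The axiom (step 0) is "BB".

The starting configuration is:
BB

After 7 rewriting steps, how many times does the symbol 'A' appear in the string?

step 0: BB
step 1: ABAB
step 2: AABAAB
step 3: AAABAAAB
step 4: AAAABAAAAB
step 5: AAAAABAAAAAB
step 6: AAAAAABAAAAAAB
step 7: AAAAAAABAAAAAAAB

14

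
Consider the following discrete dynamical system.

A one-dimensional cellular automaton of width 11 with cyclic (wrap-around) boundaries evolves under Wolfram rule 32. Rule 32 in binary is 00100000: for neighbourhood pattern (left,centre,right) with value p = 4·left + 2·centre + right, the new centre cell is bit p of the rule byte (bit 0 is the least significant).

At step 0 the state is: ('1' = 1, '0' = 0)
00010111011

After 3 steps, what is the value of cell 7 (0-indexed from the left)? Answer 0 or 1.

t=0: 00010111011
t=1: 00001000100
t=2: 00000000000
t=3: 00000000000

0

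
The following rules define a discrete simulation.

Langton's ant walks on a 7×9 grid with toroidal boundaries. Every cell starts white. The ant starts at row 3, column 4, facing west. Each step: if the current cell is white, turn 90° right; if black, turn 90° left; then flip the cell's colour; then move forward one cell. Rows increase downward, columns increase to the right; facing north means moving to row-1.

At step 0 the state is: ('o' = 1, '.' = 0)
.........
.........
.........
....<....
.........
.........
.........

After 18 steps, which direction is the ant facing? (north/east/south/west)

east

0) .........
.........
.........
....<....
.........
.........
.........
1) .........
.........
....^....
....o....
.........
.........
.........
2) .........
.........
....o>...
....o....
.........
.........
.........
3) .........
.........
....oo...
....ov...
.........
.........
.........
4) .........
.........
....oo...
....<o...
.........
.........
.........
5) .........
.........
....oo...
.....o...
....v....
.........
.........
6) .........
.........
....oo...
.....o...
...<o....
.........
.........
7) .........
.........
....oo...
...^.o...
...oo....
.........
.........
8) .........
.........
....oo...
...o>o...
...oo....
.........
.........
9) .........
.........
....oo...
...ooo...
...ov....
.........
.........
10) .........
.........
....oo...
...ooo...
...o.>...
.........
.........
11) .........
.........
....oo...
...ooo...
...o.o...
.....v...
.........
12) .........
.........
....oo...
...ooo...
...o.o...
....<o...
.........
13) .........
.........
....oo...
...ooo...
...o^o...
....oo...
.........
14) .........
.........
....oo...
...ooo...
...oo>...
....oo...
.........
15) .........
.........
....oo...
...oo^...
...oo....
....oo...
.........
16) .........
.........
....oo...
...o<....
...oo....
....oo...
.........
17) .........
.........
....oo...
...o.....
...ov....
....oo...
.........
18) .........
.........
....oo...
...o.....
...o.>...
....oo...
.........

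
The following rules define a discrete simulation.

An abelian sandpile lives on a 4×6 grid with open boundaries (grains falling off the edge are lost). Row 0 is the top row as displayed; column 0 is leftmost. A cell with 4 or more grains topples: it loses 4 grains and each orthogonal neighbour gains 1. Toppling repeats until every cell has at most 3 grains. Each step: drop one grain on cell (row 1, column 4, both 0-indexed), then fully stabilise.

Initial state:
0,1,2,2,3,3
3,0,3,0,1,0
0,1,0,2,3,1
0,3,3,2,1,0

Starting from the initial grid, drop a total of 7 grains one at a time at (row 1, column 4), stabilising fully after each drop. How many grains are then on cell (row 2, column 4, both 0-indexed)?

1

step 0: 0,1,2,2,3,3
3,0,3,0,1,0
0,1,0,2,3,1
0,3,3,2,1,0
step 1: 0,1,2,2,3,3
3,0,3,0,2,0
0,1,0,2,3,1
0,3,3,2,1,0
step 2: 0,1,2,2,3,3
3,0,3,0,3,0
0,1,0,2,3,1
0,3,3,2,1,0
step 3: 0,1,2,3,1,0
3,0,3,1,2,2
0,1,0,3,0,2
0,3,3,2,2,0
step 4: 0,1,2,3,1,0
3,0,3,1,3,2
0,1,0,3,0,2
0,3,3,2,2,0
step 5: 0,1,2,3,2,0
3,0,3,2,0,3
0,1,0,3,1,2
0,3,3,2,2,0
step 6: 0,1,2,3,2,0
3,0,3,2,1,3
0,1,0,3,1,2
0,3,3,2,2,0
step 7: 0,1,2,3,2,0
3,0,3,2,2,3
0,1,0,3,1,2
0,3,3,2,2,0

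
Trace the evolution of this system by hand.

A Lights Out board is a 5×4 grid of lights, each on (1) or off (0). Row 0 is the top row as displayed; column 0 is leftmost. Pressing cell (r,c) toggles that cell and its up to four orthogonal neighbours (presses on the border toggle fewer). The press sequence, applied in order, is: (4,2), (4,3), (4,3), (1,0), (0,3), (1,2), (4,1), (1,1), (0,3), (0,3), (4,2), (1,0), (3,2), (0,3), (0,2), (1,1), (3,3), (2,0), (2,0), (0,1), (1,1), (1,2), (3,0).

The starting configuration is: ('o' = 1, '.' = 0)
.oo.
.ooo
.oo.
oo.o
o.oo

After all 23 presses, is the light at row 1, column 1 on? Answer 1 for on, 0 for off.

gen 0: .oo.
.ooo
.oo.
oo.o
o.oo
gen 1: .oo.
.ooo
.oo.
oooo
oo..
gen 2: .oo.
.ooo
.oo.
ooo.
oooo
gen 3: .oo.
.ooo
.oo.
oooo
oo..
gen 4: ooo.
o.oo
ooo.
oooo
oo..
gen 5: oo.o
o.o.
ooo.
oooo
oo..
gen 6: oooo
oo.o
oo..
oooo
oo..
gen 7: oooo
oo.o
oo..
o.oo
..o.
gen 8: o.oo
..oo
o...
o.oo
..o.
gen 9: o...
..o.
o...
o.oo
..o.
gen 10: o.oo
..oo
o...
o.oo
..o.
gen 11: o.oo
..oo
o...
o..o
.o.o
gen 12: ..oo
oooo
....
o..o
.o.o
gen 13: ..oo
oooo
..o.
ooo.
.ooo
gen 14: ....
ooo.
..o.
ooo.
.ooo
gen 15: .ooo
oo..
..o.
ooo.
.ooo
gen 16: ..oo
..o.
.oo.
ooo.
.ooo
gen 17: ..oo
..o.
.ooo
oo.o
.oo.
gen 18: ..oo
o.o.
o.oo
.o.o
.oo.
gen 19: ..oo
..o.
.ooo
oo.o
.oo.
gen 20: oo.o
.oo.
.ooo
oo.o
.oo.
gen 21: o..o
o...
..oo
oo.o
.oo.
gen 22: o.oo
oooo
...o
oo.o
.oo.
gen 23: o.oo
oooo
o..o
...o
ooo.

1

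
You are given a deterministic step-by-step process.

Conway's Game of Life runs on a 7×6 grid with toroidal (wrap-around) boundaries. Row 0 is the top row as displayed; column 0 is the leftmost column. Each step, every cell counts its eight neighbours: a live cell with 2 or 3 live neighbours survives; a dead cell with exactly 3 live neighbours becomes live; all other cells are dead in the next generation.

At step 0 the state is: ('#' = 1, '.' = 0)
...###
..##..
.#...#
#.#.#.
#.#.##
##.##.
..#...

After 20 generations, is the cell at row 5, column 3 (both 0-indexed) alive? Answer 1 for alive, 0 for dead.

k=0  ...###
..##..
.#...#
#.#.#.
#.#.##
##.##.
..#...
k=1  ....#.
#.##.#
##..##
..#.#.
..#...
#...#.
###...
k=2  ....#.
..##..
......
#.#.#.
.#...#
#.##.#
##.#..
k=3  .#..#.
...#..
.##...
##...#
......
...#.#
##.#..
k=4  ##.##.
.#.#..
.##...
###...
....##
#.#.#.
##.#.#
k=5  ...#..
...##.
...#..
#.##.#
..#.#.
..#...
......
k=6  ...##.
..###.
.....#
.##..#
..#.##
...#..
......
k=7  ..#.#.
..#..#
##...#
.###.#
###.##
...##.
...##.
k=8  ..#.##
..####
...#.#
...#..
......
##....
..#..#
k=9  ###...
#.#...
.....#
....#.
......
##....
..####
k=10  #...#.
#.#..#
.....#
......
......
######
...###
k=11  ##....
##..#.
#....#
......
######
###...
......
k=12  ##...#
......
##...#
..##..
...###
....#.
..#...
k=13  ##....
......
###...
.###..
..#..#
....##
##...#
k=14  .#...#
..#...
#..#..
...#..
###..#
.#..#.
.#..#.
k=15  ###...
###...
..##..
...###
######
...##.
.##.##
k=16  ......
#.....
#....#
......
##....
......
....##
k=17  .....#
#....#
#....#
.#...#
......
#....#
......
k=18  #....#
....#.
.#..#.
.....#
.....#
......
#....#
k=19  #...#.
#...#.
....##
#...##
......
#....#
#....#
k=20  ##..#.
#..##.
...#..
#...#.
....#.
#....#
.#..#.

0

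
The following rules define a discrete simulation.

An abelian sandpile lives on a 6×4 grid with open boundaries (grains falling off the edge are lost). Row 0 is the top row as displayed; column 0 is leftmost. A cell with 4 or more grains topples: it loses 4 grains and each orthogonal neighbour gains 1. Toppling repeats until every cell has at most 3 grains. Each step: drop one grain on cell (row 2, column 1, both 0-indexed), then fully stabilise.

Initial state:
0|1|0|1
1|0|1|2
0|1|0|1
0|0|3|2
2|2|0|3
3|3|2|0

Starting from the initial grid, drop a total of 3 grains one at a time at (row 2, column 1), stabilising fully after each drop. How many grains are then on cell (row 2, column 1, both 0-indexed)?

0

step 0: 0|1|0|1
1|0|1|2
0|1|0|1
0|0|3|2
2|2|0|3
3|3|2|0
step 1: 0|1|0|1
1|0|1|2
0|2|0|1
0|0|3|2
2|2|0|3
3|3|2|0
step 2: 0|1|0|1
1|0|1|2
0|3|0|1
0|0|3|2
2|2|0|3
3|3|2|0
step 3: 0|1|0|1
1|1|1|2
1|0|1|1
0|1|3|2
2|2|0|3
3|3|2|0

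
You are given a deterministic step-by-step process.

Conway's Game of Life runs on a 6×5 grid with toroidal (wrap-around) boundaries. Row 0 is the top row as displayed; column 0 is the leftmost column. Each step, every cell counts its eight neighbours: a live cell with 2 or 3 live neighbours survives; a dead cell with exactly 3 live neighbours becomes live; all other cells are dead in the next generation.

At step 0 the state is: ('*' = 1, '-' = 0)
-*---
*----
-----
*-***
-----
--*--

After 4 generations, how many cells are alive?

[0] -*---
*----
-----
*-***
-----
--*--
[1] -*---
-----
**-*-
---**
-**-*
-----
[2] -----
***--
*-**-
-----
*-*-*
***--
[3] -----
*-***
*-***
*-*--
*-***
*-***
[4] -----
*-*--
-----
-----
-----
*-*--

4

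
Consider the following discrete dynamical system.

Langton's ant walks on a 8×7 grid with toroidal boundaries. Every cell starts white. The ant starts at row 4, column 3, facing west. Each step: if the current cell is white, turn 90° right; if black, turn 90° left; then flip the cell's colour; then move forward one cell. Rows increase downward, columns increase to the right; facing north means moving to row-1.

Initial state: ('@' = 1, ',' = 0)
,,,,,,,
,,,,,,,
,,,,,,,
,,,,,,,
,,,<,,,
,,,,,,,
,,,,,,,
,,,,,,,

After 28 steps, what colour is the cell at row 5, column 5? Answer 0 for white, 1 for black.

0) ,,,,,,,
,,,,,,,
,,,,,,,
,,,,,,,
,,,<,,,
,,,,,,,
,,,,,,,
,,,,,,,
1) ,,,,,,,
,,,,,,,
,,,,,,,
,,,^,,,
,,,@,,,
,,,,,,,
,,,,,,,
,,,,,,,
2) ,,,,,,,
,,,,,,,
,,,,,,,
,,,@>,,
,,,@,,,
,,,,,,,
,,,,,,,
,,,,,,,
3) ,,,,,,,
,,,,,,,
,,,,,,,
,,,@@,,
,,,@v,,
,,,,,,,
,,,,,,,
,,,,,,,
4) ,,,,,,,
,,,,,,,
,,,,,,,
,,,@@,,
,,,<@,,
,,,,,,,
,,,,,,,
,,,,,,,
5) ,,,,,,,
,,,,,,,
,,,,,,,
,,,@@,,
,,,,@,,
,,,v,,,
,,,,,,,
,,,,,,,
6) ,,,,,,,
,,,,,,,
,,,,,,,
,,,@@,,
,,,,@,,
,,<@,,,
,,,,,,,
,,,,,,,
7) ,,,,,,,
,,,,,,,
,,,,,,,
,,,@@,,
,,^,@,,
,,@@,,,
,,,,,,,
,,,,,,,
8) ,,,,,,,
,,,,,,,
,,,,,,,
,,,@@,,
,,@>@,,
,,@@,,,
,,,,,,,
,,,,,,,
9) ,,,,,,,
,,,,,,,
,,,,,,,
,,,@@,,
,,@@@,,
,,@v,,,
,,,,,,,
,,,,,,,
10) ,,,,,,,
,,,,,,,
,,,,,,,
,,,@@,,
,,@@@,,
,,@,>,,
,,,,,,,
,,,,,,,
11) ,,,,,,,
,,,,,,,
,,,,,,,
,,,@@,,
,,@@@,,
,,@,@,,
,,,,v,,
,,,,,,,
12) ,,,,,,,
,,,,,,,
,,,,,,,
,,,@@,,
,,@@@,,
,,@,@,,
,,,<@,,
,,,,,,,
13) ,,,,,,,
,,,,,,,
,,,,,,,
,,,@@,,
,,@@@,,
,,@^@,,
,,,@@,,
,,,,,,,
14) ,,,,,,,
,,,,,,,
,,,,,,,
,,,@@,,
,,@@@,,
,,@@>,,
,,,@@,,
,,,,,,,
15) ,,,,,,,
,,,,,,,
,,,,,,,
,,,@@,,
,,@@^,,
,,@@,,,
,,,@@,,
,,,,,,,
16) ,,,,,,,
,,,,,,,
,,,,,,,
,,,@@,,
,,@<,,,
,,@@,,,
,,,@@,,
,,,,,,,
17) ,,,,,,,
,,,,,,,
,,,,,,,
,,,@@,,
,,@,,,,
,,@v,,,
,,,@@,,
,,,,,,,
18) ,,,,,,,
,,,,,,,
,,,,,,,
,,,@@,,
,,@,,,,
,,@,>,,
,,,@@,,
,,,,,,,
19) ,,,,,,,
,,,,,,,
,,,,,,,
,,,@@,,
,,@,,,,
,,@,@,,
,,,@v,,
,,,,,,,
20) ,,,,,,,
,,,,,,,
,,,,,,,
,,,@@,,
,,@,,,,
,,@,@,,
,,,@,>,
,,,,,,,
21) ,,,,,,,
,,,,,,,
,,,,,,,
,,,@@,,
,,@,,,,
,,@,@,,
,,,@,@,
,,,,,v,
22) ,,,,,,,
,,,,,,,
,,,,,,,
,,,@@,,
,,@,,,,
,,@,@,,
,,,@,@,
,,,,<@,
23) ,,,,,,,
,,,,,,,
,,,,,,,
,,,@@,,
,,@,,,,
,,@,@,,
,,,@^@,
,,,,@@,
24) ,,,,,,,
,,,,,,,
,,,,,,,
,,,@@,,
,,@,,,,
,,@,@,,
,,,@@>,
,,,,@@,
25) ,,,,,,,
,,,,,,,
,,,,,,,
,,,@@,,
,,@,,,,
,,@,@^,
,,,@@,,
,,,,@@,
26) ,,,,,,,
,,,,,,,
,,,,,,,
,,,@@,,
,,@,,,,
,,@,@@>
,,,@@,,
,,,,@@,
27) ,,,,,,,
,,,,,,,
,,,,,,,
,,,@@,,
,,@,,,,
,,@,@@@
,,,@@,v
,,,,@@,
28) ,,,,,,,
,,,,,,,
,,,,,,,
,,,@@,,
,,@,,,,
,,@,@@@
,,,@@<@
,,,,@@,

1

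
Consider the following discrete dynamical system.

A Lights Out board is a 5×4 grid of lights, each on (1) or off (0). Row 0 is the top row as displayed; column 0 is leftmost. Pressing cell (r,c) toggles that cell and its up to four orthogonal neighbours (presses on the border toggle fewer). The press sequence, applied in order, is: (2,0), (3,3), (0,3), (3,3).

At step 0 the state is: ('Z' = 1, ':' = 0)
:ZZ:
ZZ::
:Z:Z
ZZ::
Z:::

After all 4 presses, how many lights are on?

8

0) :ZZ:
ZZ::
:Z:Z
ZZ::
Z:::
1) :ZZ:
:Z::
Z::Z
:Z::
Z:::
2) :ZZ:
:Z::
Z:::
:ZZZ
Z::Z
3) :Z:Z
:Z:Z
Z:::
:ZZZ
Z::Z
4) :Z:Z
:Z:Z
Z::Z
:Z::
Z:::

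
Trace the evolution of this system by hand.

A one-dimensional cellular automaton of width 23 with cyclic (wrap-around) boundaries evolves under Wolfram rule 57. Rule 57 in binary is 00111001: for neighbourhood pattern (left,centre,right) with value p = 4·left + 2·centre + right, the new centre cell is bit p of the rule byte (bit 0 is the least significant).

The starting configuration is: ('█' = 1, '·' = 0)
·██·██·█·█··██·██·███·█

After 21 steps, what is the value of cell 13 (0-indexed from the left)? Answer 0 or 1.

1

0) ·██·██·█·█··██·██·███·█
1) ██·██·█·█·█·█·██·██··█·
2) █·██·█·█·█·█·██·██·█··█
3) ·██·█·█·█·█·██·██·█·█·█
4) ██·█·█·█·█·██·██·█·█·█·
5) █·█·█·█·█·██·██·█·█·█·█
6) ·█·█·█·█·██·██·█·█·█·██
7) █·█·█·█·██·██·█·█·█·██·
8) ·█·█·█·██·██·█·█·█·██·█
9) █·█·█·██·██·█·█·█·██·█·
10) ·█·█·██·██·█·█·█·██·█·█
11) █·█·██·██·█·█·█·██·█·█·
12) ·█·██·██·█·█·█·██·█·█·█
13) █·██·██·█·█·█·██·█·█·█·
14) ·██·██·█·█·█·██·█·█·█·█
15) ██·██·█·█·█·██·█·█·█·█·
16) █·██·█·█·█·██·█·█·█·█·█
17) ·██·█·█·█·██·█·█·█·█·██
18) ██·█·█·█·██·█·█·█·█·██·
19) █·█·█·█·██·█·█·█·█·██·█
20) ·█·█·█·██·█·█·█·█·██·██
21) █·█·█·██·█·█·█·█·██·██·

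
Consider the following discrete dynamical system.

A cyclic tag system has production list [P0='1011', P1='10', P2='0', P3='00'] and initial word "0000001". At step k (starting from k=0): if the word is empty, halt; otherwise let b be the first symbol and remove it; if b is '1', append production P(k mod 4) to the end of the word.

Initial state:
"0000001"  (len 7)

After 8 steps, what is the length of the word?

0

t=0: "0000001"  (len 7)
t=1: "000001"  (len 6)
t=2: "00001"  (len 5)
t=3: "0001"  (len 4)
t=4: "001"  (len 3)
t=5: "01"  (len 2)
t=6: "1"  (len 1)
t=7: "0"  (len 1)
t=8: (halted — word empty)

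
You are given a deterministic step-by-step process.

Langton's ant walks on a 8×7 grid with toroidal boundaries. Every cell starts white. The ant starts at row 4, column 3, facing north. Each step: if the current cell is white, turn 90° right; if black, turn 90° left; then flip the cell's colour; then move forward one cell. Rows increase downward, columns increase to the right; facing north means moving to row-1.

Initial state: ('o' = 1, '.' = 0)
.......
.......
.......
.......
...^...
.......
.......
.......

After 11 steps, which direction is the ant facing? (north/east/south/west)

0) .......
.......
.......
.......
...^...
.......
.......
.......
1) .......
.......
.......
.......
...o>..
.......
.......
.......
2) .......
.......
.......
.......
...oo..
....v..
.......
.......
3) .......
.......
.......
.......
...oo..
...<o..
.......
.......
4) .......
.......
.......
.......
...^o..
...oo..
.......
.......
5) .......
.......
.......
.......
..<.o..
...oo..
.......
.......
6) .......
.......
.......
..^....
..o.o..
...oo..
.......
.......
7) .......
.......
.......
..o>...
..o.o..
...oo..
.......
.......
8) .......
.......
.......
..oo...
..ovo..
...oo..
.......
.......
9) .......
.......
.......
..oo...
..<oo..
...oo..
.......
.......
10) .......
.......
.......
..oo...
...oo..
..voo..
.......
.......
11) .......
.......
.......
..oo...
...oo..
.<ooo..
.......
.......

west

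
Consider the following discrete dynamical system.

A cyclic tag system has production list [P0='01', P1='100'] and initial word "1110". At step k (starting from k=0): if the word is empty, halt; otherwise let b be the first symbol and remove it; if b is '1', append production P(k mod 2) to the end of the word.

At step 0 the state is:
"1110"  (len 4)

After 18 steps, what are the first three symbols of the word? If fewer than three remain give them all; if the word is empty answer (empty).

gen 0: "1110"  (len 4)
gen 1: "11001"  (len 5)
gen 2: "1001100"  (len 7)
gen 3: "00110001"  (len 8)
gen 4: "0110001"  (len 7)
gen 5: "110001"  (len 6)
gen 6: "10001100"  (len 8)
gen 7: "000110001"  (len 9)
gen 8: "00110001"  (len 8)
gen 9: "0110001"  (len 7)
gen 10: "110001"  (len 6)
gen 11: "1000101"  (len 7)
gen 12: "000101100"  (len 9)
gen 13: "00101100"  (len 8)
gen 14: "0101100"  (len 7)
gen 15: "101100"  (len 6)
gen 16: "01100100"  (len 8)
gen 17: "1100100"  (len 7)
gen 18: "100100100"  (len 9)

100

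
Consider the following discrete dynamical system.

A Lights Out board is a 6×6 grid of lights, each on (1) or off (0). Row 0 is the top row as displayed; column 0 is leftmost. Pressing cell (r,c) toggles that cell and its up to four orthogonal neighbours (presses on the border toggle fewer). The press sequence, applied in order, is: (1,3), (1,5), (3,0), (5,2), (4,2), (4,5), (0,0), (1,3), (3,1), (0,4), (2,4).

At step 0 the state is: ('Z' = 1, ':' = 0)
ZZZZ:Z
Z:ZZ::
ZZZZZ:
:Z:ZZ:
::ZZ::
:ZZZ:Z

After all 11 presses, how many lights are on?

16

gen 0: ZZZZ:Z
Z:ZZ::
ZZZZZ:
:Z:ZZ:
::ZZ::
:ZZZ:Z
gen 1: ZZZ::Z
Z:::Z:
ZZZ:Z:
:Z:ZZ:
::ZZ::
:ZZZ:Z
gen 2: ZZZ:::
Z::::Z
ZZZ:ZZ
:Z:ZZ:
::ZZ::
:ZZZ:Z
gen 3: ZZZ:::
Z::::Z
:ZZ:ZZ
Z::ZZ:
Z:ZZ::
:ZZZ:Z
gen 4: ZZZ:::
Z::::Z
:ZZ:ZZ
Z::ZZ:
Z::Z::
:::::Z
gen 5: ZZZ:::
Z::::Z
:ZZ:ZZ
Z:ZZZ:
ZZZ:::
::Z::Z
gen 6: ZZZ:::
Z::::Z
:ZZ:ZZ
Z:ZZZZ
ZZZ:ZZ
::Z:::
gen 7: ::Z:::
:::::Z
:ZZ:ZZ
Z:ZZZZ
ZZZ:ZZ
::Z:::
gen 8: ::ZZ::
::ZZZZ
:ZZZZZ
Z:ZZZZ
ZZZ:ZZ
::Z:::
gen 9: ::ZZ::
::ZZZZ
::ZZZZ
:Z:ZZZ
Z:Z:ZZ
::Z:::
gen 10: ::Z:ZZ
::ZZ:Z
::ZZZZ
:Z:ZZZ
Z:Z:ZZ
::Z:::
gen 11: ::Z:ZZ
::ZZZZ
::Z:::
:Z:Z:Z
Z:Z:ZZ
::Z:::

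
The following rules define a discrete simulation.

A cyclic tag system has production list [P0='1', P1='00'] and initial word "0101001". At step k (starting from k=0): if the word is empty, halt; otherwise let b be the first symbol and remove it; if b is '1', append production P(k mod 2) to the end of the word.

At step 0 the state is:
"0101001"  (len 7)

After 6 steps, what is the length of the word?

5

0) "0101001"  (len 7)
1) "101001"  (len 6)
2) "0100100"  (len 7)
3) "100100"  (len 6)
4) "0010000"  (len 7)
5) "010000"  (len 6)
6) "10000"  (len 5)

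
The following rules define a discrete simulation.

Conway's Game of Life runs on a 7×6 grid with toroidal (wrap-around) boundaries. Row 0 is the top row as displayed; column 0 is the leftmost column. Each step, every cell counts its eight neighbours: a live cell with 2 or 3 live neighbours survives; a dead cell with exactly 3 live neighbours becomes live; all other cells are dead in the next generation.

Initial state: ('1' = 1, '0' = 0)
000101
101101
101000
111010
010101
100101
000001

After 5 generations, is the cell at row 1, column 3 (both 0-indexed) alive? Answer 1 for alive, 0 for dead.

0

k=0  000101
101101
101000
111010
010101
100101
000001
k=1  001101
101101
000010
000010
000100
001001
000001
k=2  011101
111001
000010
000110
000110
000010
101101
k=3  000000
000001
111010
000001
000001
001000
100001
k=4  100001
110001
110010
010011
000000
100001
000000
k=5  010001
000010
001010
010011
000010
000000
000000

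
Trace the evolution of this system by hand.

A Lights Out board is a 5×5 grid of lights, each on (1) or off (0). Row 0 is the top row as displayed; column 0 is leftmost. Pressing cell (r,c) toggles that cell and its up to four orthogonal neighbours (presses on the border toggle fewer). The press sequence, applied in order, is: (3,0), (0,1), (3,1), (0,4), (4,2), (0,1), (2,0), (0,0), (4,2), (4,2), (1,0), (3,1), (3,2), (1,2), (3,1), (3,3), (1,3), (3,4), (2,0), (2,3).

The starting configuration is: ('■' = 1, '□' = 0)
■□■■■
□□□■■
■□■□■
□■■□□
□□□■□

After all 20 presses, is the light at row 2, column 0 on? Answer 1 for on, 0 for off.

0) ■□■■■
□□□■■
■□■□■
□■■□□
□□□■□
1) ■□■■■
□□□■■
□□■□■
■□■□□
■□□■□
2) □■□■■
□■□■■
□□■□■
■□■□□
■□□■□
3) □■□■■
□■□■■
□■■□■
□■□□□
■■□■□
4) □■□□□
□■□■□
□■■□■
□■□□□
■■□■□
5) □■□□□
□■□■□
□■■□■
□■■□□
■□■□□
6) ■□■□□
□□□■□
□■■□■
□■■□□
■□■□□
7) ■□■□□
■□□■□
■□■□■
■■■□□
■□■□□
8) □■■□□
□□□■□
■□■□■
■■■□□
■□■□□
9) □■■□□
□□□■□
■□■□■
■■□□□
■■□■□
10) □■■□□
□□□■□
■□■□■
■■■□□
■□■□□
11) ■■■□□
■■□■□
□□■□■
■■■□□
■□■□□
12) ■■■□□
■■□■□
□■■□■
□□□□□
■■■□□
13) ■■■□□
■■□■□
□■□□■
□■■■□
■■□□□
14) ■■□□□
■□■□□
□■■□■
□■■■□
■■□□□
15) ■■□□□
■□■□□
□□■□■
■□□■□
■□□□□
16) ■■□□□
■□■□□
□□■■■
■□■□■
■□□■□
17) ■■□■□
■□□■■
□□■□■
■□■□■
■□□■□
18) ■■□■□
■□□■■
□□■□□
■□■■□
■□□■■
19) ■■□■□
□□□■■
■■■□□
□□■■□
■□□■■
20) ■■□■□
□□□□■
■■□■■
□□■□□
■□□■■

1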